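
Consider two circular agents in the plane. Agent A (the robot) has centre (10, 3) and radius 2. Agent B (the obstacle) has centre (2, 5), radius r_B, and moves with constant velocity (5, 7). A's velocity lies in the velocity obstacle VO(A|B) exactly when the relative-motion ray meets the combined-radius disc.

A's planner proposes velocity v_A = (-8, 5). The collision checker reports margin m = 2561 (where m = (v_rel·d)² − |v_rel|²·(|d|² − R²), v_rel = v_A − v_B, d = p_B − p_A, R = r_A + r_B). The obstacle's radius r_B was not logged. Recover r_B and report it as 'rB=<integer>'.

m = 2561
d = (-8, 2);  v_rel = (-13, -2),  |v_rel|² = 173
v_rel×d = (-13)·(2) − (-2)·(-8) = -42
since m = R²·173 − (-42)²:  R² = (1764 + 2561) / 173 = 25
R = √25 = 5  ⇒  r_B = 5 − 2 = 3

rB=3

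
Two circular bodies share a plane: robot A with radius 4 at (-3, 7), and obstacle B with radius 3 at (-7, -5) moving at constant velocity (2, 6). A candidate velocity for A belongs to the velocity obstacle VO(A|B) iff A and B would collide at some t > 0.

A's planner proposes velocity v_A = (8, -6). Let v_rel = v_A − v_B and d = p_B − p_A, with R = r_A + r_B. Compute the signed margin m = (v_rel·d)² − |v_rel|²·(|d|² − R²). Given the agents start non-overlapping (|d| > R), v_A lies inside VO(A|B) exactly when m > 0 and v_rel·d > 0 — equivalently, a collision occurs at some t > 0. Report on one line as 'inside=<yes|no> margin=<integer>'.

d = (-4, -12),  |d|² = 160;  R = 4+3 = 7,  c = 160−7² = 111
v_rel = (6, -12),  |v_rel|² = 180;  v_rel·d = (6)·(-4) + (-12)·(-12) = 120
180·t² − 240·t + 111 = 0  ⇒  m = 120² − 180·111 = -5580
m = -5580 < 0,  v_rel·d = 120 > 0  ⇒  outside

inside=no margin=-5580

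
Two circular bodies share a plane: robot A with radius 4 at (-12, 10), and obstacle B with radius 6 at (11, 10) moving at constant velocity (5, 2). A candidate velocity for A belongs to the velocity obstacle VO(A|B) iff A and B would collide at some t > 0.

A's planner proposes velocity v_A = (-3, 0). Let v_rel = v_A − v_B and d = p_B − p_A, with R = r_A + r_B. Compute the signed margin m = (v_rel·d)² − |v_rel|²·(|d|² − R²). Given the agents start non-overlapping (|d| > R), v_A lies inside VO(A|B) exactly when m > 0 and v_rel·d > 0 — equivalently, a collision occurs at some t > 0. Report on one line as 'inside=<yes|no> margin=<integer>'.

d = (23, 0),  |d|² = 529;  R = 4+6 = 10,  c = 529−10² = 429
v_rel = (-8, -2),  |v_rel|² = 68;  v_rel·d = (-8)·(23) + (-2)·(0) = -184
68·t² + 368·t + 429 = 0  ⇒  m = (-184)² − 68·429 = 4684
m = 4684 > 0,  v_rel·d = -184 < 0  ⇒  outside

inside=no margin=4684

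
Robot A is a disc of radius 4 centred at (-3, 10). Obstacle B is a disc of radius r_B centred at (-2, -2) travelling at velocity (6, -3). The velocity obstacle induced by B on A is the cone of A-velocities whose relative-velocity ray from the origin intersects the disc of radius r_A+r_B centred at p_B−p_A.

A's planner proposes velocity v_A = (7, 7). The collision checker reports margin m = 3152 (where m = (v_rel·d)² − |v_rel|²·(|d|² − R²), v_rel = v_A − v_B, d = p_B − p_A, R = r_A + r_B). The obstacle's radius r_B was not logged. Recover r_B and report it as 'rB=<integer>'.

m = 3152
d = (1, -12);  v_rel = (1, 10),  |v_rel|² = 101
v_rel×d = (1)·(-12) − (10)·(1) = -22
since m = R²·101 − (-22)²:  R² = (484 + 3152) / 101 = 36
R = √36 = 6  ⇒  r_B = 6 − 4 = 2

rB=2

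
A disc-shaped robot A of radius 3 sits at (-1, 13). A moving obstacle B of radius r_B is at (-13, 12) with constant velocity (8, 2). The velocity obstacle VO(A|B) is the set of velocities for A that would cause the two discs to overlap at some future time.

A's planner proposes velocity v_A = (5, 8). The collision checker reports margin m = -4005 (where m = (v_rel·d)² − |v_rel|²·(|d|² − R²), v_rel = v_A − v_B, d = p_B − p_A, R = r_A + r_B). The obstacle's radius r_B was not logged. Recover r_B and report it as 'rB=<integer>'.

m = -4005
d = (-12, -1);  v_rel = (-3, 6),  |v_rel|² = 45
v_rel×d = (-3)·(-1) − (6)·(-12) = 75
since m = R²·45 − 75²:  R² = (5625 + -4005) / 45 = 36
R = √36 = 6  ⇒  r_B = 6 − 3 = 3

rB=3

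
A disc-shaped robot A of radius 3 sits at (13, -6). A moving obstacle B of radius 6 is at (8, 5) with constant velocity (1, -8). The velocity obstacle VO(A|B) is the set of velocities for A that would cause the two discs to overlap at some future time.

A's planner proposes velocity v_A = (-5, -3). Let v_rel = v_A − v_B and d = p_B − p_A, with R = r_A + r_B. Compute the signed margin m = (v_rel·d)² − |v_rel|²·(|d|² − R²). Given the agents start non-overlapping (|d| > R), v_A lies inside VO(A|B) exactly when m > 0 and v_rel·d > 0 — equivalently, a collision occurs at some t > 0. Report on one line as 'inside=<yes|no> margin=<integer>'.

d = (-5, 11),  |d|² = 146;  R = 3+6 = 9,  c = 146−9² = 65
v_rel = (-6, 5),  |v_rel|² = 61;  v_rel·d = (-6)·(-5) + (5)·(11) = 85
61·t² − 170·t + 65 = 0  ⇒  m = 85² − 61·65 = 3260
m = 3260 > 0,  v_rel·d = 85 > 0  ⇒  inside

inside=yes margin=3260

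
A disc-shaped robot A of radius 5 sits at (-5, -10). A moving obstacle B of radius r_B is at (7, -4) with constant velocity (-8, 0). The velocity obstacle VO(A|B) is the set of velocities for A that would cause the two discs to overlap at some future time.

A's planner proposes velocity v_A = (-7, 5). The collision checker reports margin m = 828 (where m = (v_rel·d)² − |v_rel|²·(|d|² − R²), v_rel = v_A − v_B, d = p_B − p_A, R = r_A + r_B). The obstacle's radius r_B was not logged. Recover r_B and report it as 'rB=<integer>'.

m = 828
d = (12, 6);  v_rel = (1, 5),  |v_rel|² = 26
v_rel×d = (1)·(6) − (5)·(12) = -54
since m = R²·26 − (-54)²:  R² = (2916 + 828) / 26 = 144
R = √144 = 12  ⇒  r_B = 12 − 5 = 7

rB=7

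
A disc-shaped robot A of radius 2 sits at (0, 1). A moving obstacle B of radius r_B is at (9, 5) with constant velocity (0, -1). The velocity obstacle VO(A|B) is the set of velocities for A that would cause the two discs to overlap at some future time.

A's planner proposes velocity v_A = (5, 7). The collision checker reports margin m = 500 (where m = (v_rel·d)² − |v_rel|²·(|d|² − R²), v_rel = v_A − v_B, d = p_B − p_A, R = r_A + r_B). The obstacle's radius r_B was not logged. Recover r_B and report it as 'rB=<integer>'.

m = 500
d = (9, 4);  v_rel = (5, 8),  |v_rel|² = 89
v_rel×d = (5)·(4) − (8)·(9) = -52
since m = R²·89 − (-52)²:  R² = (2704 + 500) / 89 = 36
R = √36 = 6  ⇒  r_B = 6 − 2 = 4

rB=4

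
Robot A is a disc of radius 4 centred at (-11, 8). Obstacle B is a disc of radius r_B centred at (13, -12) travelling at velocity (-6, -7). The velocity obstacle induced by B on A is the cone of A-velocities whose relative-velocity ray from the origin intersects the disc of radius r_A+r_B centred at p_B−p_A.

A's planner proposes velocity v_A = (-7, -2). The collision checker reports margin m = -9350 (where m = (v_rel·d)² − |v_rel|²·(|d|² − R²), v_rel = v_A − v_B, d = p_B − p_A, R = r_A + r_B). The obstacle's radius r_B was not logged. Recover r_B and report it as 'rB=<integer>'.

m = -9350
d = (24, -20);  v_rel = (-1, 5),  |v_rel|² = 26
v_rel×d = (-1)·(-20) − (5)·(24) = -100
since m = R²·26 − (-100)²:  R² = (10000 + -9350) / 26 = 25
R = √25 = 5  ⇒  r_B = 5 − 4 = 1

rB=1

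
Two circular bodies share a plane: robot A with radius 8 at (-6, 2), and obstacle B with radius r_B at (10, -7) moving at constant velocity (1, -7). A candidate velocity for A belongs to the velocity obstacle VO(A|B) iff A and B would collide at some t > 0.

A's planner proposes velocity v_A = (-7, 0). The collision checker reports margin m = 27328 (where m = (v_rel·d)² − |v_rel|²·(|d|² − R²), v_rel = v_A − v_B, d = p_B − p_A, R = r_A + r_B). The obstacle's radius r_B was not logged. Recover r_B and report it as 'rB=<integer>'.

m = 27328
d = (16, -9);  v_rel = (-8, 7),  |v_rel|² = 113
v_rel×d = (-8)·(-9) − (7)·(16) = -40
since m = R²·113 − (-40)²:  R² = (1600 + 27328) / 113 = 256
R = √256 = 16  ⇒  r_B = 16 − 8 = 8

rB=8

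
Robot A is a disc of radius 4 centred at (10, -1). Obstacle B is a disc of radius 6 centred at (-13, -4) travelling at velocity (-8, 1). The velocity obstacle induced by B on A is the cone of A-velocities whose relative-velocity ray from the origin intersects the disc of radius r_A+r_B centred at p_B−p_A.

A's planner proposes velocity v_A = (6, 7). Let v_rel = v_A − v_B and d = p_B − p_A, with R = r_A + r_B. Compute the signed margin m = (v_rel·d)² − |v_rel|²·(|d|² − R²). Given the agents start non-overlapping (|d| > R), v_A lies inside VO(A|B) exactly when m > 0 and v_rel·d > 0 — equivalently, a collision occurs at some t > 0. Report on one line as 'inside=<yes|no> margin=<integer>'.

d = (-23, -3),  |d|² = 538;  R = 4+6 = 10,  c = 538−10² = 438
v_rel = (14, 6),  |v_rel|² = 232;  v_rel·d = (14)·(-23) + (6)·(-3) = -340
232·t² + 680·t + 438 = 0  ⇒  m = (-340)² − 232·438 = 13984
m = 13984 > 0,  v_rel·d = -340 < 0  ⇒  outside

inside=no margin=13984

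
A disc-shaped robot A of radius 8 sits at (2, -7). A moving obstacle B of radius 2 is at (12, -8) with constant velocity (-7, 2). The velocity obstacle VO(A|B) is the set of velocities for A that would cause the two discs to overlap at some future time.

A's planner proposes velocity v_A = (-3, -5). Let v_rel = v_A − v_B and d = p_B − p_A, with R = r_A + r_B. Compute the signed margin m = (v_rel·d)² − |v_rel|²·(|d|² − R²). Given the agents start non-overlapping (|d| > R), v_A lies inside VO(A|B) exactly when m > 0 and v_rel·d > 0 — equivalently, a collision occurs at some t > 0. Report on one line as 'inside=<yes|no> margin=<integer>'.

d = (10, -1),  |d|² = 101;  R = 8+2 = 10,  c = 101−10² = 1
v_rel = (4, -7),  |v_rel|² = 65;  v_rel·d = (4)·(10) + (-7)·(-1) = 47
65·t² − 94·t + 1 = 0  ⇒  m = 47² − 65·1 = 2144
m = 2144 > 0,  v_rel·d = 47 > 0  ⇒  inside

inside=yes margin=2144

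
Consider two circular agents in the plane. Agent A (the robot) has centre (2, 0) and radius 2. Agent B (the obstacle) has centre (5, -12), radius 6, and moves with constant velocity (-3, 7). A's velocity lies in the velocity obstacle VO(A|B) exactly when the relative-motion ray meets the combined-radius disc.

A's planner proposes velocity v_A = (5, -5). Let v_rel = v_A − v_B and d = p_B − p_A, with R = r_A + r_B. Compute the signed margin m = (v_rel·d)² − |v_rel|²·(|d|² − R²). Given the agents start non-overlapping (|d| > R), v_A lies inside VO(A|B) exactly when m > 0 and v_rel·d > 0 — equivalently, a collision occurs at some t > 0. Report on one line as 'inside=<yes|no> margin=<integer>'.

d = (3, -12),  |d|² = 153;  R = 2+6 = 8,  c = 153−8² = 89
v_rel = (8, -12),  |v_rel|² = 208;  v_rel·d = (8)·(3) + (-12)·(-12) = 168
208·t² − 336·t + 89 = 0  ⇒  m = 168² − 208·89 = 9712
m = 9712 > 0,  v_rel·d = 168 > 0  ⇒  inside

inside=yes margin=9712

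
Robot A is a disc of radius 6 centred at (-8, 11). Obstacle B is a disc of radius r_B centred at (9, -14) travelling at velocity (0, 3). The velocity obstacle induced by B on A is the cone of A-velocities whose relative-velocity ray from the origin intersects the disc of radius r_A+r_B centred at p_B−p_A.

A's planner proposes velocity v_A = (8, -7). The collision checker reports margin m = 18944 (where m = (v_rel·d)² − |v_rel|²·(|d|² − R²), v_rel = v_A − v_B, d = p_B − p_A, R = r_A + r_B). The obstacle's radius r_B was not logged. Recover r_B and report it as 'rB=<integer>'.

m = 18944
d = (17, -25);  v_rel = (8, -10),  |v_rel|² = 164
v_rel×d = (8)·(-25) − (-10)·(17) = -30
since m = R²·164 − (-30)²:  R² = (900 + 18944) / 164 = 121
R = √121 = 11  ⇒  r_B = 11 − 6 = 5

rB=5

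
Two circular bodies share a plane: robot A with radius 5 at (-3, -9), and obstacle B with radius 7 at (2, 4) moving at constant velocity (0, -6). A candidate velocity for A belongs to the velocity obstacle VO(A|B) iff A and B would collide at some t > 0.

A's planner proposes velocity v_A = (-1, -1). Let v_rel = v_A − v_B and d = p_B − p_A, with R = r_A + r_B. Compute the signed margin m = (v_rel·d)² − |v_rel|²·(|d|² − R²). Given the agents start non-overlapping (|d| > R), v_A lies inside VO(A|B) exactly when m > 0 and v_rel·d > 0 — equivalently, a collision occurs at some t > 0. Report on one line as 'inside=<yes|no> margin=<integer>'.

d = (5, 13),  |d|² = 194;  R = 5+7 = 12,  c = 194−12² = 50
v_rel = (-1, 5),  |v_rel|² = 26;  v_rel·d = (-1)·(5) + (5)·(13) = 60
26·t² − 120·t + 50 = 0  ⇒  m = 60² − 26·50 = 2300
m = 2300 > 0,  v_rel·d = 60 > 0  ⇒  inside

inside=yes margin=2300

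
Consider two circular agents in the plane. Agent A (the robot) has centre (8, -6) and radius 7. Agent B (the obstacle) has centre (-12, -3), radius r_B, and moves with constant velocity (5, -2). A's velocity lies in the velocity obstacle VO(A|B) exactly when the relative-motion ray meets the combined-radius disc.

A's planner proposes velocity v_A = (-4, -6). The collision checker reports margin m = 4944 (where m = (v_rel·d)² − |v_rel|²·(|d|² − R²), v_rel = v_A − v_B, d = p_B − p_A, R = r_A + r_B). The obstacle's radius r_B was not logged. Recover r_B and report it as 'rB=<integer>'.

m = 4944
d = (-20, 3);  v_rel = (-9, -4),  |v_rel|² = 97
v_rel×d = (-9)·(3) − (-4)·(-20) = -107
since m = R²·97 − (-107)²:  R² = (11449 + 4944) / 97 = 169
R = √169 = 13  ⇒  r_B = 13 − 7 = 6

rB=6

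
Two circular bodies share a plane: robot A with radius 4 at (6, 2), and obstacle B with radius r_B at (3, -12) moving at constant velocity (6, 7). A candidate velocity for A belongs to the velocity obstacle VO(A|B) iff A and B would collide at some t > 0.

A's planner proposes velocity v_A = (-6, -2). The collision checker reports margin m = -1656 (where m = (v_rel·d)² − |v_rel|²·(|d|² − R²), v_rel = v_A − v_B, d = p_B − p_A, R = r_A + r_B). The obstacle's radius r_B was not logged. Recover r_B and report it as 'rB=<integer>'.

m = -1656
d = (-3, -14);  v_rel = (-12, -9),  |v_rel|² = 225
v_rel×d = (-12)·(-14) − (-9)·(-3) = 141
since m = R²·225 − 141²:  R² = (19881 + -1656) / 225 = 81
R = √81 = 9  ⇒  r_B = 9 − 4 = 5

rB=5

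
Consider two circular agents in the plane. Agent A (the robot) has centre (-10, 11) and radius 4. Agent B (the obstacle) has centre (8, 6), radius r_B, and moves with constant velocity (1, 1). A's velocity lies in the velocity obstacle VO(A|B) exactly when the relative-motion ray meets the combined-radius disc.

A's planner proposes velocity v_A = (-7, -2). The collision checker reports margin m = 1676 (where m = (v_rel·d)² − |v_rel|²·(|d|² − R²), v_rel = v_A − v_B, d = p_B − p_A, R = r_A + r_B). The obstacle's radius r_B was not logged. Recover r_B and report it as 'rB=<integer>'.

m = 1676
d = (18, -5);  v_rel = (-8, -3),  |v_rel|² = 73
v_rel×d = (-8)·(-5) − (-3)·(18) = 94
since m = R²·73 − 94²:  R² = (8836 + 1676) / 73 = 144
R = √144 = 12  ⇒  r_B = 12 − 4 = 8

rB=8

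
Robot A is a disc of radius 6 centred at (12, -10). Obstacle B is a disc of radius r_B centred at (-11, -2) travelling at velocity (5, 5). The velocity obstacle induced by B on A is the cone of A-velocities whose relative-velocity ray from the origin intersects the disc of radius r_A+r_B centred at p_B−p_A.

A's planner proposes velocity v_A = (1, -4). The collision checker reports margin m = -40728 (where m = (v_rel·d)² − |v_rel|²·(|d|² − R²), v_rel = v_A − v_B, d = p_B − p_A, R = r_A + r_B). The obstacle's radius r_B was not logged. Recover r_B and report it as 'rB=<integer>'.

m = -40728
d = (-23, 8);  v_rel = (-4, -9),  |v_rel|² = 97
v_rel×d = (-4)·(8) − (-9)·(-23) = -239
since m = R²·97 − (-239)²:  R² = (57121 + -40728) / 97 = 169
R = √169 = 13  ⇒  r_B = 13 − 6 = 7

rB=7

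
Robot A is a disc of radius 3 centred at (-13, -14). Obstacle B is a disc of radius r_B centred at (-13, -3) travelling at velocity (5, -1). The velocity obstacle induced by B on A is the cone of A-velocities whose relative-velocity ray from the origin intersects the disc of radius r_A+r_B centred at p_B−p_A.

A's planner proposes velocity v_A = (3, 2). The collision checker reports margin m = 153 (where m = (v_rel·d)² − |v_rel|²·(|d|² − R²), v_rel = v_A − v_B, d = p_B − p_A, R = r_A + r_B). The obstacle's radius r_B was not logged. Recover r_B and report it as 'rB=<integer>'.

m = 153
d = (0, 11);  v_rel = (-2, 3),  |v_rel|² = 13
v_rel×d = (-2)·(11) − (3)·(0) = -22
since m = R²·13 − (-22)²:  R² = (484 + 153) / 13 = 49
R = √49 = 7  ⇒  r_B = 7 − 3 = 4

rB=4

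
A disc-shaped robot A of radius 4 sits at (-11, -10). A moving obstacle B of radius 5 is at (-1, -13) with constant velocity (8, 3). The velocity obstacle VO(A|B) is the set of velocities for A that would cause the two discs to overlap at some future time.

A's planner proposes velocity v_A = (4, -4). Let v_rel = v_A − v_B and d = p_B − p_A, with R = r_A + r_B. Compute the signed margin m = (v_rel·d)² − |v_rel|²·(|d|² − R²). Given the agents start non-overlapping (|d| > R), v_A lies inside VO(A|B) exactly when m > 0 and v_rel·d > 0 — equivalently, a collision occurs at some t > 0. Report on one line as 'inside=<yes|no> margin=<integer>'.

d = (10, -3),  |d|² = 109;  R = 4+5 = 9,  c = 109−9² = 28
v_rel = (-4, -7),  |v_rel|² = 65;  v_rel·d = (-4)·(10) + (-7)·(-3) = -19
65·t² + 38·t + 28 = 0  ⇒  m = (-19)² − 65·28 = -1459
m = -1459 < 0,  v_rel·d = -19 < 0  ⇒  outside

inside=no margin=-1459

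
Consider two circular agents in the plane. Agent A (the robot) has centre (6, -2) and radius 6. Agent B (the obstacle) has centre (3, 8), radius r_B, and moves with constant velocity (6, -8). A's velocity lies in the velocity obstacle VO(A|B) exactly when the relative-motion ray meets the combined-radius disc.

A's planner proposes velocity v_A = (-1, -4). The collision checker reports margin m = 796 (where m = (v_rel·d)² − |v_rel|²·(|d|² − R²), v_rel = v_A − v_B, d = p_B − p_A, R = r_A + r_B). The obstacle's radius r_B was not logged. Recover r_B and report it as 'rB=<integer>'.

m = 796
d = (-3, 10);  v_rel = (-7, 4),  |v_rel|² = 65
v_rel×d = (-7)·(10) − (4)·(-3) = -58
since m = R²·65 − (-58)²:  R² = (3364 + 796) / 65 = 64
R = √64 = 8  ⇒  r_B = 8 − 6 = 2

rB=2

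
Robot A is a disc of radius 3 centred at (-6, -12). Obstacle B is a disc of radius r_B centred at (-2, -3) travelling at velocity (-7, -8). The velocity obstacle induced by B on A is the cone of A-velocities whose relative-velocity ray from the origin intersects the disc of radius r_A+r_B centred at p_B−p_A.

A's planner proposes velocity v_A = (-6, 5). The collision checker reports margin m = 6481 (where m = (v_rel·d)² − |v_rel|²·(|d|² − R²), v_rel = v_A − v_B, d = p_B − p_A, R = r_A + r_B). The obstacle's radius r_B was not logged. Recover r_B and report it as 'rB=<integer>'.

m = 6481
d = (4, 9);  v_rel = (1, 13),  |v_rel|² = 170
v_rel×d = (1)·(9) − (13)·(4) = -43
since m = R²·170 − (-43)²:  R² = (1849 + 6481) / 170 = 49
R = √49 = 7  ⇒  r_B = 7 − 3 = 4

rB=4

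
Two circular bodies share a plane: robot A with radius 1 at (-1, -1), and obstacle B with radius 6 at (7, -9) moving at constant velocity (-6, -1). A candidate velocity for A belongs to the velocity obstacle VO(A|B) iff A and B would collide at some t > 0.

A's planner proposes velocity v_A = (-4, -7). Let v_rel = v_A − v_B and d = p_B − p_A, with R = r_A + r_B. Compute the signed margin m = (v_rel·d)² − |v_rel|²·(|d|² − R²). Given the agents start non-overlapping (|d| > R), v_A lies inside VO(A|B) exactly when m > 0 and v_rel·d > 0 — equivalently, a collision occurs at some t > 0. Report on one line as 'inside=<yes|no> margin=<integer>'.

d = (8, -8),  |d|² = 128;  R = 1+6 = 7,  c = 128−7² = 79
v_rel = (2, -6),  |v_rel|² = 40;  v_rel·d = (2)·(8) + (-6)·(-8) = 64
40·t² − 128·t + 79 = 0  ⇒  m = 64² − 40·79 = 936
m = 936 > 0,  v_rel·d = 64 > 0  ⇒  inside

inside=yes margin=936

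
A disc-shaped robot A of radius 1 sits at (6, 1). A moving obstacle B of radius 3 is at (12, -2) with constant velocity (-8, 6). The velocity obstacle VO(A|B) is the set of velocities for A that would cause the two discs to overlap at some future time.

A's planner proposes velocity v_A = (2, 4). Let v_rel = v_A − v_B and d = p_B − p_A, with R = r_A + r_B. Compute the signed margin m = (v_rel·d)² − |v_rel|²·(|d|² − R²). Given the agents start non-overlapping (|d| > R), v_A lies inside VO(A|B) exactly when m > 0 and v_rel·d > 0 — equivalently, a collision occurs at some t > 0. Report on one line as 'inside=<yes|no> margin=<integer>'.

d = (6, -3),  |d|² = 45;  R = 1+3 = 4,  c = 45−4² = 29
v_rel = (10, -2),  |v_rel|² = 104;  v_rel·d = (10)·(6) + (-2)·(-3) = 66
104·t² − 132·t + 29 = 0  ⇒  m = 66² − 104·29 = 1340
m = 1340 > 0,  v_rel·d = 66 > 0  ⇒  inside

inside=yes margin=1340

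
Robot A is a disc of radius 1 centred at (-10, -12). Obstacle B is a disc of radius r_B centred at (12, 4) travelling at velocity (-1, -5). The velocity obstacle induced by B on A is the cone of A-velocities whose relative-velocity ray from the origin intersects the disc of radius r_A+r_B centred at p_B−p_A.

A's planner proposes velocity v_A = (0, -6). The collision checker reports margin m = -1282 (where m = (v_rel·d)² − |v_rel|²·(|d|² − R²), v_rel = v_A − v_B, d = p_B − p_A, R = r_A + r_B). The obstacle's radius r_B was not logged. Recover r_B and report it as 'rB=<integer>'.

m = -1282
d = (22, 16);  v_rel = (1, -1),  |v_rel|² = 2
v_rel×d = (1)·(16) − (-1)·(22) = 38
since m = R²·2 − 38²:  R² = (1444 + -1282) / 2 = 81
R = √81 = 9  ⇒  r_B = 9 − 1 = 8

rB=8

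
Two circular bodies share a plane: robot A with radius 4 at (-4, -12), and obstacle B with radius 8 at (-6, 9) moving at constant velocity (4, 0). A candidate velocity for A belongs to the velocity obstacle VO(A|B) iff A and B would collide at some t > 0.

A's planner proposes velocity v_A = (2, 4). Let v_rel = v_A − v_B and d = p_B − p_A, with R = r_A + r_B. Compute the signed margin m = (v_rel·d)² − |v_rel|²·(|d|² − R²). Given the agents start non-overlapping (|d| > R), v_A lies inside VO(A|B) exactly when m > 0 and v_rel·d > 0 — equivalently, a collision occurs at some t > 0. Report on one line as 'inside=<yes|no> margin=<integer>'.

d = (-2, 21),  |d|² = 445;  R = 4+8 = 12,  c = 445−12² = 301
v_rel = (-2, 4),  |v_rel|² = 20;  v_rel·d = (-2)·(-2) + (4)·(21) = 88
20·t² − 176·t + 301 = 0  ⇒  m = 88² − 20·301 = 1724
m = 1724 > 0,  v_rel·d = 88 > 0  ⇒  inside

inside=yes margin=1724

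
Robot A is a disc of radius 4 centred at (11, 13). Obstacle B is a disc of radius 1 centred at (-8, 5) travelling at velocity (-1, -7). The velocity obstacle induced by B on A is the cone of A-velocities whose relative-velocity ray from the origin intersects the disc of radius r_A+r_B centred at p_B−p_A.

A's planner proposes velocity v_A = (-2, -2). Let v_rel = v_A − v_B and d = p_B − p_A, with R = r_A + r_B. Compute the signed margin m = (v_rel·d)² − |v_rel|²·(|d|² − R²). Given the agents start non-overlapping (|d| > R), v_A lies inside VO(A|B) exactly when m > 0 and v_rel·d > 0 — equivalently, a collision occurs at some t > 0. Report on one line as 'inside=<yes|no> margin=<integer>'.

d = (-19, -8),  |d|² = 425;  R = 4+1 = 5,  c = 425−5² = 400
v_rel = (-1, 5),  |v_rel|² = 26;  v_rel·d = (-1)·(-19) + (5)·(-8) = -21
26·t² + 42·t + 400 = 0  ⇒  m = (-21)² − 26·400 = -9959
m = -9959 < 0,  v_rel·d = -21 < 0  ⇒  outside

inside=no margin=-9959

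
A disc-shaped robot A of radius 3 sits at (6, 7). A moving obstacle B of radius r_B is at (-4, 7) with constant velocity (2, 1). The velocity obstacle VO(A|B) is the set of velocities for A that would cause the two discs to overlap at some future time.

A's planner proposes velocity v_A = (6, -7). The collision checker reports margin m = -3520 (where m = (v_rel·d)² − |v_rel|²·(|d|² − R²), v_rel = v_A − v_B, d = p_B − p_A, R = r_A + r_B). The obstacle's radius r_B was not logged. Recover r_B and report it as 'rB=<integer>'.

m = -3520
d = (-10, 0);  v_rel = (4, -8),  |v_rel|² = 80
v_rel×d = (4)·(0) − (-8)·(-10) = -80
since m = R²·80 − (-80)²:  R² = (6400 + -3520) / 80 = 36
R = √36 = 6  ⇒  r_B = 6 − 3 = 3

rB=3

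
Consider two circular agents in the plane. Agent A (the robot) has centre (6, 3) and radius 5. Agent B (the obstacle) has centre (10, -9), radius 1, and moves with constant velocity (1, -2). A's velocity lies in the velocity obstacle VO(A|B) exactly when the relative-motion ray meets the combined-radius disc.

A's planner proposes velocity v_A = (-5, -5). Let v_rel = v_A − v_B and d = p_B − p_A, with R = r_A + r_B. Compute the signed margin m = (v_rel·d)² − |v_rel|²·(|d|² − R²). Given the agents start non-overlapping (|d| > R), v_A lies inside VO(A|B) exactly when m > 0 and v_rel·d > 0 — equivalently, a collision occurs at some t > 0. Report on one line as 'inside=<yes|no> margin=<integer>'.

d = (4, -12),  |d|² = 160;  R = 5+1 = 6,  c = 160−6² = 124
v_rel = (-6, -3),  |v_rel|² = 45;  v_rel·d = (-6)·(4) + (-3)·(-12) = 12
45·t² − 24·t + 124 = 0  ⇒  m = 12² − 45·124 = -5436
m = -5436 < 0,  v_rel·d = 12 > 0  ⇒  outside

inside=no margin=-5436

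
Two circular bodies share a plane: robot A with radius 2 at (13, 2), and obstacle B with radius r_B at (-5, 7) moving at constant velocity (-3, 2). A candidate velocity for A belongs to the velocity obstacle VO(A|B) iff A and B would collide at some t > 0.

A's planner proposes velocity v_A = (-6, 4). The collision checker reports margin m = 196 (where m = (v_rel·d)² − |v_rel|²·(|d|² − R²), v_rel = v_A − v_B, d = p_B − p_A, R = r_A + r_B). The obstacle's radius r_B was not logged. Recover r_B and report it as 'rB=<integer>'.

m = 196
d = (-18, 5);  v_rel = (-3, 2),  |v_rel|² = 13
v_rel×d = (-3)·(5) − (2)·(-18) = 21
since m = R²·13 − 21²:  R² = (441 + 196) / 13 = 49
R = √49 = 7  ⇒  r_B = 7 − 2 = 5

rB=5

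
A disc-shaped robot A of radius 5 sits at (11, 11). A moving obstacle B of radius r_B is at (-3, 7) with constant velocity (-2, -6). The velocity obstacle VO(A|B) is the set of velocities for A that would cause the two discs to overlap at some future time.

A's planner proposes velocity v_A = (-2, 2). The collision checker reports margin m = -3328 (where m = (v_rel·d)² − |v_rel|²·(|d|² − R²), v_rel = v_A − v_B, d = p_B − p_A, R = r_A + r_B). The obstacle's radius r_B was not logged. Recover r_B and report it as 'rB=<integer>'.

m = -3328
d = (-14, -4);  v_rel = (0, 8),  |v_rel|² = 64
v_rel×d = (0)·(-4) − (8)·(-14) = 112
since m = R²·64 − 112²:  R² = (12544 + -3328) / 64 = 144
R = √144 = 12  ⇒  r_B = 12 − 5 = 7

rB=7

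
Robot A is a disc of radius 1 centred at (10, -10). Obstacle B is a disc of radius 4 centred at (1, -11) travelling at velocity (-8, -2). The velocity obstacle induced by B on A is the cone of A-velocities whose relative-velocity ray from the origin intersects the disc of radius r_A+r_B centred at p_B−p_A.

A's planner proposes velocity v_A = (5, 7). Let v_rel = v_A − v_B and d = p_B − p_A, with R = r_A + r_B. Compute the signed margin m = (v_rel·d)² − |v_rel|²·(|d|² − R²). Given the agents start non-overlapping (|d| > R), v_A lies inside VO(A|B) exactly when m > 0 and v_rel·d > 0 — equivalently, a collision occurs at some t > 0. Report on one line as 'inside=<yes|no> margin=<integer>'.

d = (-9, -1),  |d|² = 82;  R = 1+4 = 5,  c = 82−5² = 57
v_rel = (13, 9),  |v_rel|² = 250;  v_rel·d = (13)·(-9) + (9)·(-1) = -126
250·t² + 252·t + 57 = 0  ⇒  m = (-126)² − 250·57 = 1626
m = 1626 > 0,  v_rel·d = -126 < 0  ⇒  outside

inside=no margin=1626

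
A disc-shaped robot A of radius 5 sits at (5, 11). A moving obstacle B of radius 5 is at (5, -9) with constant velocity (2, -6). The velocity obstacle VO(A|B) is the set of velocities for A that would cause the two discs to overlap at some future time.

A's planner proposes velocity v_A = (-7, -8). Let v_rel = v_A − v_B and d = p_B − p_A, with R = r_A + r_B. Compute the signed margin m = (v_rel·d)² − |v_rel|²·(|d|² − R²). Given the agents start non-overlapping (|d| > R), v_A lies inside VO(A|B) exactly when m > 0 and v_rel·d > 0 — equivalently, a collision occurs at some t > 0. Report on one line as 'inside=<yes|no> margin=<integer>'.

d = (0, -20),  |d|² = 400;  R = 5+5 = 10,  c = 400−10² = 300
v_rel = (-9, -2),  |v_rel|² = 85;  v_rel·d = (-9)·(0) + (-2)·(-20) = 40
85·t² − 80·t + 300 = 0  ⇒  m = 40² − 85·300 = -23900
m = -23900 < 0,  v_rel·d = 40 > 0  ⇒  outside

inside=no margin=-23900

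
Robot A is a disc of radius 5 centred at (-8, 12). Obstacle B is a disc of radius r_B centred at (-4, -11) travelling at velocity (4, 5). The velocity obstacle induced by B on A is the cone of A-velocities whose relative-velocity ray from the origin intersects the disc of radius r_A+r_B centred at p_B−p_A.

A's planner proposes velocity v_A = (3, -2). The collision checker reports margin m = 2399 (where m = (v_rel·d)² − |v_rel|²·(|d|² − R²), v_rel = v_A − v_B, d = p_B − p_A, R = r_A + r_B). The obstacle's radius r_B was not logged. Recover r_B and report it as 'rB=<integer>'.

m = 2399
d = (4, -23);  v_rel = (-1, -7),  |v_rel|² = 50
v_rel×d = (-1)·(-23) − (-7)·(4) = 51
since m = R²·50 − 51²:  R² = (2601 + 2399) / 50 = 100
R = √100 = 10  ⇒  r_B = 10 − 5 = 5

rB=5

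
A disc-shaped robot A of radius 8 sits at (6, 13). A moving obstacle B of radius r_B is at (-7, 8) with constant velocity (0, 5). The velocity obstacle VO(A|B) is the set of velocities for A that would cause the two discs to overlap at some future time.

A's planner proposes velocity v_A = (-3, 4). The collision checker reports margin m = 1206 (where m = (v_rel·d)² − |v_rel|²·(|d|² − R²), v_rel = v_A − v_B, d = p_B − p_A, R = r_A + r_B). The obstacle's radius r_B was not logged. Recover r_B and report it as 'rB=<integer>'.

m = 1206
d = (-13, -5);  v_rel = (-3, -1),  |v_rel|² = 10
v_rel×d = (-3)·(-5) − (-1)·(-13) = 2
since m = R²·10 − 2²:  R² = (4 + 1206) / 10 = 121
R = √121 = 11  ⇒  r_B = 11 − 8 = 3

rB=3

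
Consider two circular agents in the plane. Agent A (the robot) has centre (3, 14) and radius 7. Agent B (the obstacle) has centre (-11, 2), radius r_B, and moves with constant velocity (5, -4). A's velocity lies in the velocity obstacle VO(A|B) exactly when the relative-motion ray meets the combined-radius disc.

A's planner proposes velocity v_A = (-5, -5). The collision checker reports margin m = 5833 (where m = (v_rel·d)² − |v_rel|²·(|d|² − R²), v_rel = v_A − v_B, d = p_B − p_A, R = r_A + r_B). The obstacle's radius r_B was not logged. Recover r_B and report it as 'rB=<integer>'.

m = 5833
d = (-14, -12);  v_rel = (-10, -1),  |v_rel|² = 101
v_rel×d = (-10)·(-12) − (-1)·(-14) = 106
since m = R²·101 − 106²:  R² = (11236 + 5833) / 101 = 169
R = √169 = 13  ⇒  r_B = 13 − 7 = 6

rB=6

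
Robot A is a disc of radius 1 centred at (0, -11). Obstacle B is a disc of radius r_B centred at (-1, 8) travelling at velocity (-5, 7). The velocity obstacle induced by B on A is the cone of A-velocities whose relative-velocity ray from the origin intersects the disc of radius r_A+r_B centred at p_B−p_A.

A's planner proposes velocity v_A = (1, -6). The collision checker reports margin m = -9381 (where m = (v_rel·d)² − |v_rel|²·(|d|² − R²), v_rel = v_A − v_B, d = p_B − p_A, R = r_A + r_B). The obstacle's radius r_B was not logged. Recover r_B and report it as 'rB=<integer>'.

m = -9381
d = (-1, 19);  v_rel = (6, -13),  |v_rel|² = 205
v_rel×d = (6)·(19) − (-13)·(-1) = 101
since m = R²·205 − 101²:  R² = (10201 + -9381) / 205 = 4
R = √4 = 2  ⇒  r_B = 2 − 1 = 1

rB=1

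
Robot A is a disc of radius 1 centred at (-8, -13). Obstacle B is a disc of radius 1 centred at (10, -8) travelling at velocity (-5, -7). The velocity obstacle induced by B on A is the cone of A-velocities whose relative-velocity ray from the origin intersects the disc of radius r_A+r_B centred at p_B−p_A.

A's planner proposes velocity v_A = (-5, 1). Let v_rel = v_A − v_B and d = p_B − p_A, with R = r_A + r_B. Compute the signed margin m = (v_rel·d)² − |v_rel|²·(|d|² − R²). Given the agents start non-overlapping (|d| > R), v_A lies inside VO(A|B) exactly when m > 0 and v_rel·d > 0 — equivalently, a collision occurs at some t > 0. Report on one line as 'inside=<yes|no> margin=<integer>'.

d = (18, 5),  |d|² = 349;  R = 1+1 = 2,  c = 349−2² = 345
v_rel = (0, 8),  |v_rel|² = 64;  v_rel·d = (0)·(18) + (8)·(5) = 40
64·t² − 80·t + 345 = 0  ⇒  m = 40² − 64·345 = -20480
m = -20480 < 0,  v_rel·d = 40 > 0  ⇒  outside

inside=no margin=-20480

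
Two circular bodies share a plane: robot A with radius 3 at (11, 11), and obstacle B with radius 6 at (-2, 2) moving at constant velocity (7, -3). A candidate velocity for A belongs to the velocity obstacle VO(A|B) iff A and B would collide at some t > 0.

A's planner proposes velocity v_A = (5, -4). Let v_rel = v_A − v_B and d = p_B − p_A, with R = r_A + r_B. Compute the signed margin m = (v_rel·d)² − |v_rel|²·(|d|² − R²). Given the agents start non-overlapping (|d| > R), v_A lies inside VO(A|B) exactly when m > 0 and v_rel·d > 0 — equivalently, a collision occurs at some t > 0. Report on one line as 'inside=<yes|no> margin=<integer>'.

d = (-13, -9),  |d|² = 250;  R = 3+6 = 9,  c = 250−9² = 169
v_rel = (-2, -1),  |v_rel|² = 5;  v_rel·d = (-2)·(-13) + (-1)·(-9) = 35
5·t² − 70·t + 169 = 0  ⇒  m = 35² − 5·169 = 380
m = 380 > 0,  v_rel·d = 35 > 0  ⇒  inside

inside=yes margin=380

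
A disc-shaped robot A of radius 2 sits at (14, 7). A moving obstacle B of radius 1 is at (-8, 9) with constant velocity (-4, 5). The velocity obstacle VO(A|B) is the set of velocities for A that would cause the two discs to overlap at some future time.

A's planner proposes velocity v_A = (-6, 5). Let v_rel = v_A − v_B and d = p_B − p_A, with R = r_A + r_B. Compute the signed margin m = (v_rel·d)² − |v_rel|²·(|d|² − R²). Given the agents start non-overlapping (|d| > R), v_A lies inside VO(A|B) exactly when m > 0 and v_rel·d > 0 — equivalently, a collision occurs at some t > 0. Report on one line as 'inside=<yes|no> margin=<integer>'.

d = (-22, 2),  |d|² = 488;  R = 2+1 = 3,  c = 488−3² = 479
v_rel = (-2, 0),  |v_rel|² = 4;  v_rel·d = (-2)·(-22) + (0)·(2) = 44
4·t² − 88·t + 479 = 0  ⇒  m = 44² − 4·479 = 20
m = 20 > 0,  v_rel·d = 44 > 0  ⇒  inside

inside=yes margin=20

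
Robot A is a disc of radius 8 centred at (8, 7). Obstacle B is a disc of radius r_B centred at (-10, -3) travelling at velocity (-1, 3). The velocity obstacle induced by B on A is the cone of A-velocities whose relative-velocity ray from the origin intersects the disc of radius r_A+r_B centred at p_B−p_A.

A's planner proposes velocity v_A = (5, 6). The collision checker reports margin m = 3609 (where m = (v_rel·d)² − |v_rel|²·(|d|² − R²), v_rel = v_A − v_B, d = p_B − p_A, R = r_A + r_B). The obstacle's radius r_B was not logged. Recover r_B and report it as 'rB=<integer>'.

m = 3609
d = (-18, -10);  v_rel = (6, 3),  |v_rel|² = 45
v_rel×d = (6)·(-10) − (3)·(-18) = -6
since m = R²·45 − (-6)²:  R² = (36 + 3609) / 45 = 81
R = √81 = 9  ⇒  r_B = 9 − 8 = 1

rB=1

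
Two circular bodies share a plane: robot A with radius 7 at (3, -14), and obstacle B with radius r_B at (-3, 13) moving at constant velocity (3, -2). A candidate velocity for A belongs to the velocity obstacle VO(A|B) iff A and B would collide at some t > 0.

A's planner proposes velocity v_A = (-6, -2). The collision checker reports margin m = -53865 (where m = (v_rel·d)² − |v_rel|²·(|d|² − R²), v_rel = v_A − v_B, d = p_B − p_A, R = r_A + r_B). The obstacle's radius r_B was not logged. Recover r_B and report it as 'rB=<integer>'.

m = -53865
d = (-6, 27);  v_rel = (-9, 0),  |v_rel|² = 81
v_rel×d = (-9)·(27) − (0)·(-6) = -243
since m = R²·81 − (-243)²:  R² = (59049 + -53865) / 81 = 64
R = √64 = 8  ⇒  r_B = 8 − 7 = 1

rB=1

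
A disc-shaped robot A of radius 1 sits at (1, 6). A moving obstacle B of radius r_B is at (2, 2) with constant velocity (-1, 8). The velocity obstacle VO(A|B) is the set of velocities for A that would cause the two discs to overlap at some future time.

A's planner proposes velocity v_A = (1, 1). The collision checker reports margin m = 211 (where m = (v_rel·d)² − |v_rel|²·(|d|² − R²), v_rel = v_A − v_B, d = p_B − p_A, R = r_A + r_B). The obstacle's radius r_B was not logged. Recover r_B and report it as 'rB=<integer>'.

m = 211
d = (1, -4);  v_rel = (2, -7),  |v_rel|² = 53
v_rel×d = (2)·(-4) − (-7)·(1) = -1
since m = R²·53 − (-1)²:  R² = (1 + 211) / 53 = 4
R = √4 = 2  ⇒  r_B = 2 − 1 = 1

rB=1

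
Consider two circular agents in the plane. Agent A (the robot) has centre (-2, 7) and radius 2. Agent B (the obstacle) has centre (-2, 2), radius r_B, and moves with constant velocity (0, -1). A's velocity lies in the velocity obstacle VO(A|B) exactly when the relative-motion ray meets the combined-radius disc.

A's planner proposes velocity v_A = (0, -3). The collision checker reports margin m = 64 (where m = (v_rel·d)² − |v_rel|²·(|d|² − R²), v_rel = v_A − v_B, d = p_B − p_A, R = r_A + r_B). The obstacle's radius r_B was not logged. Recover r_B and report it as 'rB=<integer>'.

m = 64
d = (0, -5);  v_rel = (0, -2),  |v_rel|² = 4
v_rel×d = (0)·(-5) − (-2)·(0) = 0
since m = R²·4 − 0²:  R² = (0 + 64) / 4 = 16
R = √16 = 4  ⇒  r_B = 4 − 2 = 2

rB=2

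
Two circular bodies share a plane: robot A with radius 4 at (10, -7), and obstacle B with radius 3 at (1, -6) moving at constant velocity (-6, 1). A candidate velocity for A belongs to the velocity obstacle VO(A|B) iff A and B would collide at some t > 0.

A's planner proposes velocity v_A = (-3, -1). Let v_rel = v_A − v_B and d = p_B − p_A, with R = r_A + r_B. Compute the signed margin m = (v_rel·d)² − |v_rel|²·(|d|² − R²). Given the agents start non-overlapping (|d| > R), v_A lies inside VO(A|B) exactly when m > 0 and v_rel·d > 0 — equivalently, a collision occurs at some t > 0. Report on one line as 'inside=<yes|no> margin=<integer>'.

d = (-9, 1),  |d|² = 82;  R = 4+3 = 7,  c = 82−7² = 33
v_rel = (3, -2),  |v_rel|² = 13;  v_rel·d = (3)·(-9) + (-2)·(1) = -29
13·t² + 58·t + 33 = 0  ⇒  m = (-29)² − 13·33 = 412
m = 412 > 0,  v_rel·d = -29 < 0  ⇒  outside

inside=no margin=412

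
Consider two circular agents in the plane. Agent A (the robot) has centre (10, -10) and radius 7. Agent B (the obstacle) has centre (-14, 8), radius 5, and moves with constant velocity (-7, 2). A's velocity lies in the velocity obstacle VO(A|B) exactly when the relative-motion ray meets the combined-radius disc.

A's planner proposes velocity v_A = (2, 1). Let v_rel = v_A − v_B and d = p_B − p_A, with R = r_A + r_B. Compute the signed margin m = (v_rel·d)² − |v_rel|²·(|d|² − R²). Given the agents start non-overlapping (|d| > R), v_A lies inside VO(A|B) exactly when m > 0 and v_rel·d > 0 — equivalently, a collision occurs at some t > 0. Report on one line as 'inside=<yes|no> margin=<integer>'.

d = (-24, 18),  |d|² = 900;  R = 7+5 = 12,  c = 900−12² = 756
v_rel = (9, -1),  |v_rel|² = 82;  v_rel·d = (9)·(-24) + (-1)·(18) = -234
82·t² + 468·t + 756 = 0  ⇒  m = (-234)² − 82·756 = -7236
m = -7236 < 0,  v_rel·d = -234 < 0  ⇒  outside

inside=no margin=-7236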